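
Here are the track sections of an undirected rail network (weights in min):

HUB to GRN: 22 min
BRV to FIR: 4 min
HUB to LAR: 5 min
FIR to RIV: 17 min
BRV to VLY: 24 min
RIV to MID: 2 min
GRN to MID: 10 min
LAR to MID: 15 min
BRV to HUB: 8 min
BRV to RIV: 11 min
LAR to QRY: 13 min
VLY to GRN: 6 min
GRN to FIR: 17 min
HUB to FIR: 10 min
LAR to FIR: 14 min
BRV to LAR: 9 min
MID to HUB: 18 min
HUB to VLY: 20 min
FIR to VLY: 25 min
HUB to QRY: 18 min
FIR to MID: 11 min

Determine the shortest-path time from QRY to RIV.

30 min

Running Dijkstra from QRY:
QRY: 0
LAR: 13  (via QRY)
HUB: 18  (via QRY)
BRV: 22  (via LAR)
FIR: 26  (via BRV)
MID: 28  (via LAR)
RIV: 30  (via MID)
Shortest route: QRY–LAR–MID–RIV = 30 min.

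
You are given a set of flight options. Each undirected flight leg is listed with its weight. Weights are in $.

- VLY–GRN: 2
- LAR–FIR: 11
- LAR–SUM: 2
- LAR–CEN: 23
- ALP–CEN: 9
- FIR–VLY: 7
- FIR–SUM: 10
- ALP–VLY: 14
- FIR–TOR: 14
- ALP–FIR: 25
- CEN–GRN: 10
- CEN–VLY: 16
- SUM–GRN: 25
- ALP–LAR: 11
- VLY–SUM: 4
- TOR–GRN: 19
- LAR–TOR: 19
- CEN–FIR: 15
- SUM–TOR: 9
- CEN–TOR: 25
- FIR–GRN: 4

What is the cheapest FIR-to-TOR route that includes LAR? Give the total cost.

$22

Shortest FIR→LAR: FIR–LAR = 11
Shortest LAR→TOR: LAR–SUM–TOR = 11
Total via LAR: 11 + 11 = $22.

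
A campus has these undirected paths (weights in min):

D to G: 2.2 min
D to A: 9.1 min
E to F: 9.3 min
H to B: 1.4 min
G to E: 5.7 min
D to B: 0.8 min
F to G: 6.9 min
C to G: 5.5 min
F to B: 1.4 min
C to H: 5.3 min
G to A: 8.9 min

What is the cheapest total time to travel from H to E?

10.1 min

Running Dijkstra from H:
H: 0
B: 1.4  (via H)
D: 2.2  (via B)
F: 2.8  (via B)
G: 4.4  (via D)
C: 5.3  (via H)
E: 10.1  (via G)
Shortest route: H → B → D → G → E = 10.1 min.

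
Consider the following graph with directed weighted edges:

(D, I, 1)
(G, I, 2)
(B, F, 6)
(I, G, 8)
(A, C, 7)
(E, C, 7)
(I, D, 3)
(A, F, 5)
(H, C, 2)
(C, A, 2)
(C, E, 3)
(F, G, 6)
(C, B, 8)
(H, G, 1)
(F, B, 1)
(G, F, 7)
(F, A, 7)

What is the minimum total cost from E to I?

Compare a few routes:
E - C - B - F - G - I: 7+8+6+6+2 = 29
E - C - A - F - G - I: 7+2+5+6+2 = 22
Cheapest is E - C - A - F - G - I at 22.

22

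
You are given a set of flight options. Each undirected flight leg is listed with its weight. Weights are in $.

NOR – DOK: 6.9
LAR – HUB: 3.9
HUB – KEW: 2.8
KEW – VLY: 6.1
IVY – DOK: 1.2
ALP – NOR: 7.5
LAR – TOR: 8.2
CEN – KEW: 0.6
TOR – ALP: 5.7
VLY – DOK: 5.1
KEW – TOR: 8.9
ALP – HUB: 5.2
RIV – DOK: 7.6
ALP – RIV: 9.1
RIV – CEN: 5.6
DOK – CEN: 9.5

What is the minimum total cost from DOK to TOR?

Candidate routes:
DOK → VLY → KEW → TOR: 5.1+6.1+8.9 = 20.1
DOK → NOR → ALP → TOR: 6.9+7.5+5.7 = 20.1
DOK → CEN → KEW → TOR: 9.5+0.6+8.9 = 19
Cheapest is DOK → CEN → KEW → TOR at $19.

$19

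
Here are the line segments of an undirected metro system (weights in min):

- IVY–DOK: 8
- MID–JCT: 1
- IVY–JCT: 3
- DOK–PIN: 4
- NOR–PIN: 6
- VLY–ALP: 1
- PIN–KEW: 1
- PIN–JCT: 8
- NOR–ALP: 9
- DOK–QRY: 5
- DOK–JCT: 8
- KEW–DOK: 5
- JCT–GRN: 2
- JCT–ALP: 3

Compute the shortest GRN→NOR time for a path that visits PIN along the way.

Shortest GRN→PIN: GRN → JCT → PIN = 10
Shortest PIN→NOR: PIN → NOR = 6
Total via PIN: 10 + 6 = 16 min.

16 min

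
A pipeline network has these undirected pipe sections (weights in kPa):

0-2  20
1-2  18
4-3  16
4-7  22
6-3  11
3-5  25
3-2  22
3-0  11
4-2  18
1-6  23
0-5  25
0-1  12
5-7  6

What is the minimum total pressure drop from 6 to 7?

42 kPa

Shortest distances from 6:
6: 0
3: 11  (via 6)
0: 22  (via 3)
1: 23  (via 6)
4: 27  (via 3)
2: 33  (via 3)
5: 36  (via 3)
7: 42  (via 5)
Shortest route: 6 → 3 → 5 → 7 = 42 kPa.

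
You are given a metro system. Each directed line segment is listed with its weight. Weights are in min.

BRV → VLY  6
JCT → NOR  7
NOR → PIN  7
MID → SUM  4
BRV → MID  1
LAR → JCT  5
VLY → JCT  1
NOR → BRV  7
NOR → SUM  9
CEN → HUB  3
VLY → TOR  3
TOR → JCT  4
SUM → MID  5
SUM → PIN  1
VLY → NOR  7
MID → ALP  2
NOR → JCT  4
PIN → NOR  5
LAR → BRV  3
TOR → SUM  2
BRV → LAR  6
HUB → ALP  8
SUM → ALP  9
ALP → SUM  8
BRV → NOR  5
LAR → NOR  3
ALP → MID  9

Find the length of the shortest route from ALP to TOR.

Candidate routes:
ALP–SUM–PIN–NOR–BRV–VLY–TOR: 8+1+5+7+6+3 = 30
ALP–MID–SUM–PIN–NOR–BRV–VLY–TOR: 9+4+1+5+7+6+3 = 35
Cheapest is ALP–SUM–PIN–NOR–BRV–VLY–TOR at 30 min.

30 min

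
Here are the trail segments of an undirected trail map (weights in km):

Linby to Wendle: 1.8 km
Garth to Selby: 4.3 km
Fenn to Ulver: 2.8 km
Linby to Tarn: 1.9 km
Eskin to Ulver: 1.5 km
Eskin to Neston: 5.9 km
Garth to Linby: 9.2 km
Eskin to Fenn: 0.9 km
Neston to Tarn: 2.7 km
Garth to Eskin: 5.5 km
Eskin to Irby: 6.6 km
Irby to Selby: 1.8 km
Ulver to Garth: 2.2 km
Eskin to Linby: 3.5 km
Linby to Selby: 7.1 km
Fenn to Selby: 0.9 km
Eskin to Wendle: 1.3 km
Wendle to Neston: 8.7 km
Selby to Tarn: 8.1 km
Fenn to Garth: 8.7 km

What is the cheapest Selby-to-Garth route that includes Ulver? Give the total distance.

5.5 km

Best Selby to Ulver: Selby → Fenn → Eskin → Ulver costing 3.3
Best Ulver to Garth: Ulver → Garth costing 2.2
Total via Ulver: 3.3 + 2.2 = 5.5 km.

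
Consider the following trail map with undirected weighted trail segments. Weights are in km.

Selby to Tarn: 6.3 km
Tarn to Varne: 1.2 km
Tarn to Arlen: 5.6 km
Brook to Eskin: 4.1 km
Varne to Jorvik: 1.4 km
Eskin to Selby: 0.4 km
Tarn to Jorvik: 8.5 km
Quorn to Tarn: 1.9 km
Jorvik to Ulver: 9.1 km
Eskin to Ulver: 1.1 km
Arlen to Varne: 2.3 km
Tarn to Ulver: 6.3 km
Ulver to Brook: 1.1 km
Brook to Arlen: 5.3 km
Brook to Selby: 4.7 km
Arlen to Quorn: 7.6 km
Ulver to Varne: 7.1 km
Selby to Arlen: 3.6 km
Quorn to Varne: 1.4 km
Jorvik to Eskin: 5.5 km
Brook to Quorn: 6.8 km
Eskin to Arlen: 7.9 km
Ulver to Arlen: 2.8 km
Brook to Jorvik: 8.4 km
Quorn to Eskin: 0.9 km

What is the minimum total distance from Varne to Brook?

Candidate routes:
Varne - Arlen - Ulver - Brook: 2.3+2.8+1.1 = 6.2
Varne - Tarn - Quorn - Eskin - Ulver - Brook: 1.2+1.9+0.9+1.1+1.1 = 6.2
Varne - Quorn - Eskin - Ulver - Brook: 1.4+0.9+1.1+1.1 = 4.5
Varne - Quorn - Eskin - Brook: 1.4+0.9+4.1 = 6.4
The minimum is 4.5 km via Varne - Quorn - Eskin - Ulver - Brook.

4.5 km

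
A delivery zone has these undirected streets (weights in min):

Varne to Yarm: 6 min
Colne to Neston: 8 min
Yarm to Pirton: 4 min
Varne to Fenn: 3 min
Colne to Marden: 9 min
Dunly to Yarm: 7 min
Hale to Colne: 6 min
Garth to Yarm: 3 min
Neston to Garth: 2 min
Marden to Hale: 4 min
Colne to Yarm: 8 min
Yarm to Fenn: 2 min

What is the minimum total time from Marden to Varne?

Shortest distances from Marden:
Marden: 0
Hale: 4  (via Marden)
Colne: 9  (via Marden)
Neston: 17  (via Colne)
Yarm: 17  (via Colne)
Fenn: 19  (via Yarm)
Garth: 19  (via Neston)
Pirton: 21  (via Yarm)
Varne: 22  (via Fenn)
Shortest route: Marden → Colne → Yarm → Fenn → Varne = 22 min.

22 min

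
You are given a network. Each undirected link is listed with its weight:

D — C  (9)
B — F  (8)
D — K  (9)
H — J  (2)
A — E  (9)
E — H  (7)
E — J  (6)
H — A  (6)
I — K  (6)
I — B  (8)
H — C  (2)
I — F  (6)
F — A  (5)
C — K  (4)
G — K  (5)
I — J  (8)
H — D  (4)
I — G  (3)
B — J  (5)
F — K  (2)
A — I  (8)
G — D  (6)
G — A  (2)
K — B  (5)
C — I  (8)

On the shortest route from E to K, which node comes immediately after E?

H

Enumerating some paths:
E → A → F → K: 9+5+2 = 16
E → A → G → K: 9+2+5 = 16
E → H → C → K: 7+2+4 = 13
E → J → H → C → K: 6+2+2+4 = 14
Cheapest is E → H → C → K at 13.
So from E the first move is to H.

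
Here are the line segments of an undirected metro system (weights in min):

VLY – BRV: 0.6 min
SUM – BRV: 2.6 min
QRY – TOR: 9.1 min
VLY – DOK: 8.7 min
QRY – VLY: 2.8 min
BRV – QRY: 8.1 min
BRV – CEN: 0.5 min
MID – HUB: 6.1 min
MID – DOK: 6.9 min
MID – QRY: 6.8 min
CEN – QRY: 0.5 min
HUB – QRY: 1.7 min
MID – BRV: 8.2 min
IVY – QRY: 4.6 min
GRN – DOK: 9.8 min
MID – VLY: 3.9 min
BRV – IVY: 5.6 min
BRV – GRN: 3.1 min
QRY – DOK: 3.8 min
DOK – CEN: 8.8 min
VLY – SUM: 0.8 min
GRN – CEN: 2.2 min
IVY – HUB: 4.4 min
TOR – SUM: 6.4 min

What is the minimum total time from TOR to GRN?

Running Dijkstra from TOR:
TOR: 0
SUM: 6.4  (via TOR)
VLY: 7.2  (via SUM)
BRV: 7.8  (via VLY)
CEN: 8.3  (via BRV)
QRY: 8.8  (via CEN)
HUB: 10.5  (via QRY)
GRN: 10.5  (via CEN)
Shortest route: TOR–SUM–VLY–BRV–CEN–GRN = 10.5 min.

10.5 min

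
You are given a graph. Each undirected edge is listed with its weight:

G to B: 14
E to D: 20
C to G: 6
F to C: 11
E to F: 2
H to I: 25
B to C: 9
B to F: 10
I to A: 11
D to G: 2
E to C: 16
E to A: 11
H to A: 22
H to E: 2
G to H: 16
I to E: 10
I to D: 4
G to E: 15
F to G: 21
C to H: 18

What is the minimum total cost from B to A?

23

Running Dijkstra from B:
B: 0
C: 9  (via B)
F: 10  (via B)
E: 12  (via F)
G: 14  (via B)
H: 14  (via E)
D: 16  (via G)
I: 20  (via D)
A: 23  (via E)
Shortest route: B → F → E → A = 23.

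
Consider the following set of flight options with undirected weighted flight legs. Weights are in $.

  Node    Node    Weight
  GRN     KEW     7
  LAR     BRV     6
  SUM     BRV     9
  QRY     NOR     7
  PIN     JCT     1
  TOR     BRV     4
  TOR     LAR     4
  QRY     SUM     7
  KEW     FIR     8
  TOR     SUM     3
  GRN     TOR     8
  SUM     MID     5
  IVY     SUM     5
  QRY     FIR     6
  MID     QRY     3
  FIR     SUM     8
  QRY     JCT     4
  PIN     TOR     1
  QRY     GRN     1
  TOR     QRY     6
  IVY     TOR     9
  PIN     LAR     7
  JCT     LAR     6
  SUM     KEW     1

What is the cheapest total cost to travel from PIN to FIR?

Compare a few routes:
PIN–TOR–QRY–FIR: 1+6+6 = 13
PIN–TOR–SUM–FIR: 1+3+8 = 12
PIN–JCT–QRY–FIR: 1+4+6 = 11
PIN–TOR–SUM–KEW–FIR: 1+3+1+8 = 13
The minimum is $11 via PIN–JCT–QRY–FIR.

$11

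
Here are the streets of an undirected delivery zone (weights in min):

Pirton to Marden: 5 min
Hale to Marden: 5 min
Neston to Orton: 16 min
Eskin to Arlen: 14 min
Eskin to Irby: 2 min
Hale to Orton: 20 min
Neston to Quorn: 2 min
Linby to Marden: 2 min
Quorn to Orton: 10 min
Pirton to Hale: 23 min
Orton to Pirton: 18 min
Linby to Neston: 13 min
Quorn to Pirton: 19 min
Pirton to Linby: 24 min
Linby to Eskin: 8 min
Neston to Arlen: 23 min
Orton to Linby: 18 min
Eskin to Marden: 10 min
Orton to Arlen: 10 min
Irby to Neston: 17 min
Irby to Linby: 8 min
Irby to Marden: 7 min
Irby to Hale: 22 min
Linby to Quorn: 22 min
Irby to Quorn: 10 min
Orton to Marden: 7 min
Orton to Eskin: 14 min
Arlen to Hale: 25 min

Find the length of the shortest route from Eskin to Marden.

Running Dijkstra from Eskin:
Eskin: 0
Irby: 2  (via Eskin)
Linby: 8  (via Eskin)
Marden: 9  (via Irby)
Shortest route: Eskin → Irby → Marden = 9 min.

9 min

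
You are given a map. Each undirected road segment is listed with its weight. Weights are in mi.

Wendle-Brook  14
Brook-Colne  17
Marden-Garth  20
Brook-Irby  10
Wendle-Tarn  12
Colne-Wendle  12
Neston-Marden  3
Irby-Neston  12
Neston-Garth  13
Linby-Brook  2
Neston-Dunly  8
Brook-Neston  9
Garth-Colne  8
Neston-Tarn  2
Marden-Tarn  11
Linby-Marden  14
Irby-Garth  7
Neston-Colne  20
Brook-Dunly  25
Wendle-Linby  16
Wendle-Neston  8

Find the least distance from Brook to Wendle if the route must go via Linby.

18 mi

Best Brook to Linby: Brook–Linby costing 2
Shortest Linby→Wendle: Linby–Wendle = 16
Total via Linby: 2 + 16 = 18 mi.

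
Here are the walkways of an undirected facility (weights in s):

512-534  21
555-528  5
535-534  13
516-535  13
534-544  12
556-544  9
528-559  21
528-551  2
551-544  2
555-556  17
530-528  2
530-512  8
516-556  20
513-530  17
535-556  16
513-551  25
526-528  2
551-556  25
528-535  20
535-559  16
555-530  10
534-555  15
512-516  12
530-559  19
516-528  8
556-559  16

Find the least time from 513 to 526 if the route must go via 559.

59 s

Shortest 513→559: 513–530–559 = 36
Shortest 559→526: 559–528–526 = 23
Total via 559: 36 + 23 = 59 s.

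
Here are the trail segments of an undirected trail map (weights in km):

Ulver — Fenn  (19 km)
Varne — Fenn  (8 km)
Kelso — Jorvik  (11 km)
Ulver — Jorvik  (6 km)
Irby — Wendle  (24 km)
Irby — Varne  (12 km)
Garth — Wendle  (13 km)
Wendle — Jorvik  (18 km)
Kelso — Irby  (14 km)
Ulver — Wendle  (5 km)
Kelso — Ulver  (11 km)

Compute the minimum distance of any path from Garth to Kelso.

29 km

Settle nodes by increasing distance from Garth:
Garth: 0
Wendle: 13  (via Garth)
Ulver: 18  (via Wendle)
Jorvik: 24  (via Ulver)
Kelso: 29  (via Ulver)
Shortest route: Garth → Wendle → Ulver → Kelso = 29 km.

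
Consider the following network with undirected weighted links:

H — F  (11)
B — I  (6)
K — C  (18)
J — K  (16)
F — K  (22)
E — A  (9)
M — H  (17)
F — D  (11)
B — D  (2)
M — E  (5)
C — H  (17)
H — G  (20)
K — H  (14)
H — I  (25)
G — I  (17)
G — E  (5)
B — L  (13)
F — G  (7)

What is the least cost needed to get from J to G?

45

Running Dijkstra from J:
J: 0
K: 16  (via J)
H: 30  (via K)
C: 34  (via K)
F: 38  (via K)
G: 45  (via F)
Shortest route: J–K–F–G = 45.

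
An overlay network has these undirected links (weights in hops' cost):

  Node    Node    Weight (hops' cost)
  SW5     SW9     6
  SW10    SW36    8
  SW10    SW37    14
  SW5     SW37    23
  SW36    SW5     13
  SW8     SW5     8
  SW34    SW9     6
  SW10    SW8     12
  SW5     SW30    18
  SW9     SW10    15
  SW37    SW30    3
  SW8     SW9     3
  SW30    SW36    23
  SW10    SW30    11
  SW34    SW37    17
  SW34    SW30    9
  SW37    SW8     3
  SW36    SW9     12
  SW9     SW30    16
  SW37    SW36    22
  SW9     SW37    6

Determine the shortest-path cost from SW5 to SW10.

Compare a few routes:
SW5–SW9–SW10: 6+15 = 21
SW5–SW8–SW10: 8+12 = 20
SW5–SW9–SW8–SW10: 6+3+12 = 21
The minimum is 20 hops' cost via SW5–SW8–SW10.

20 hops' cost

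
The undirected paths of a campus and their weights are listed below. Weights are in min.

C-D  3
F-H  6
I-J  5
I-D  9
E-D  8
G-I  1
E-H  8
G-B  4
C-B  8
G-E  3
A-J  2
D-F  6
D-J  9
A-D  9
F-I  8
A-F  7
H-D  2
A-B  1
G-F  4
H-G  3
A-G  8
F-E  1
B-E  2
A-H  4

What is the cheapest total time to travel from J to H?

Candidate routes:
J - I - G - H: 5+1+3 = 9
J - A - H: 2+4 = 6
J - A - B - G - H: 2+1+4+3 = 10
Cheapest is J - A - H at 6 min.

6 min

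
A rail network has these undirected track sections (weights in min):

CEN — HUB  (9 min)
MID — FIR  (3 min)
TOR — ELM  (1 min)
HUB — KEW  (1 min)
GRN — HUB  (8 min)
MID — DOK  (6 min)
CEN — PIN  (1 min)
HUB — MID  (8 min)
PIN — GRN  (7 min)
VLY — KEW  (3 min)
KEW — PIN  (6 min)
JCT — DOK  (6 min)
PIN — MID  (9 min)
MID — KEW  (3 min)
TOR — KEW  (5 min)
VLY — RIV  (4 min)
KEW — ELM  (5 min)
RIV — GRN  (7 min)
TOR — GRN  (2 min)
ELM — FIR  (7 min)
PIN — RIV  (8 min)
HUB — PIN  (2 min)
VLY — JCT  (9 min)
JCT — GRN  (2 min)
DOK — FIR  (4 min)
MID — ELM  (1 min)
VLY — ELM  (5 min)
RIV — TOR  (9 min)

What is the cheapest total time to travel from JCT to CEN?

Running Dijkstra from JCT:
JCT: 0
GRN: 2  (via JCT)
TOR: 4  (via GRN)
ELM: 5  (via TOR)
MID: 6  (via ELM)
DOK: 6  (via JCT)
PIN: 9  (via GRN)
RIV: 9  (via GRN)
KEW: 9  (via TOR)
FIR: 9  (via MID)
VLY: 9  (via JCT)
CEN: 10  (via PIN)
Shortest route: JCT → GRN → PIN → CEN = 10 min.

10 min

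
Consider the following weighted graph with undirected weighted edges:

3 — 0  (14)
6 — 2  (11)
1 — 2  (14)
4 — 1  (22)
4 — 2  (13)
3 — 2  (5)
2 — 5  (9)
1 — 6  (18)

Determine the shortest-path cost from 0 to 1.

Settle nodes by increasing distance from 0:
0: 0
3: 14  (via 0)
2: 19  (via 3)
5: 28  (via 2)
6: 30  (via 2)
4: 32  (via 2)
1: 33  (via 2)
Shortest route: 0 → 3 → 2 → 1 = 33.

33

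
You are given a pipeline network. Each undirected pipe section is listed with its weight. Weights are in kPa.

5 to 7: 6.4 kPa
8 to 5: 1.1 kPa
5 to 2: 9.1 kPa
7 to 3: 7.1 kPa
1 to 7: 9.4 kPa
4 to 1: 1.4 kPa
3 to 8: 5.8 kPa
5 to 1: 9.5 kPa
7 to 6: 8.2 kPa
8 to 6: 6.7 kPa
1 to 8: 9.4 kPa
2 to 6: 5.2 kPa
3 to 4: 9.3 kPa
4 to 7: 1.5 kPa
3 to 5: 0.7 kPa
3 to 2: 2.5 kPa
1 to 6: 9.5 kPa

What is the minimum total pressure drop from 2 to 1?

12.5 kPa

Candidate routes:
2 → 3 → 7 → 4 → 1: 2.5+7.1+1.5+1.4 = 12.5
2 → 3 → 5 → 1: 2.5+0.7+9.5 = 12.7
Cheapest is 2 → 3 → 7 → 4 → 1 at 12.5 kPa.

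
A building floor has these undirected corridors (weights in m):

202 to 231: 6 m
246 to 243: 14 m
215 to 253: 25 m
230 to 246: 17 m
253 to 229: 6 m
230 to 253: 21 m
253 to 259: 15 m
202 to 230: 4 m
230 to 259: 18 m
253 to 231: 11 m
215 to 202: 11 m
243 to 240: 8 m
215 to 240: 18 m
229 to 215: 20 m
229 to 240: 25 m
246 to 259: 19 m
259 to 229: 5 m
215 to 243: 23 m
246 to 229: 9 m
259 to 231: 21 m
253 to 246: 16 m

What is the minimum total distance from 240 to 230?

Compare a few routes:
240–215–202–230: 18+11+4 = 33
240–243–246–230: 8+14+17 = 39
240–229–259–230: 25+5+18 = 48
240–243–215–202–230: 8+23+11+4 = 46
Cheapest is 240–215–202–230 at 33 m.

33 m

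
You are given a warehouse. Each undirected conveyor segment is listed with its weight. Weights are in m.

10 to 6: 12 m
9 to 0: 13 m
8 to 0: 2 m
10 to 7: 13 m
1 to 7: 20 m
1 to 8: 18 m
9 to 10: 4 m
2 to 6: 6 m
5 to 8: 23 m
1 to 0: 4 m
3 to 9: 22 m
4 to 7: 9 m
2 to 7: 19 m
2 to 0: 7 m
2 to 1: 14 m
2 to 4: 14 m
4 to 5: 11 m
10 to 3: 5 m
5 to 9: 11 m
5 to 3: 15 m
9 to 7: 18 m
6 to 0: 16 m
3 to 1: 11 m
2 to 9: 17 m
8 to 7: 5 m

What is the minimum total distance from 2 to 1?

Shortest distances from 2:
2: 0
6: 6  (via 2)
0: 7  (via 2)
8: 9  (via 0)
1: 11  (via 0)
Shortest route: 2–0–1 = 11 m.

11 m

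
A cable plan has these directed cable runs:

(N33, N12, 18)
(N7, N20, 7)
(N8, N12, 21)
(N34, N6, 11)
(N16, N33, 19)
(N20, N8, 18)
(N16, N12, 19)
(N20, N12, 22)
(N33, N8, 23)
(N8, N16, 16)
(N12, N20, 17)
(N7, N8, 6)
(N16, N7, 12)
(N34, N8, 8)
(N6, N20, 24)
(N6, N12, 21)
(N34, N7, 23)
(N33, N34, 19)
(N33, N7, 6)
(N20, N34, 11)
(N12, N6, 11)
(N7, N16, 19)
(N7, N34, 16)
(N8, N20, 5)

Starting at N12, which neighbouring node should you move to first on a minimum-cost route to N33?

Compare a few routes:
N12–N20–N8–N16–N33: 17+18+16+19 = 70
N12–N6–N20–N8–N16–N33: 11+24+18+16+19 = 88
N12–N20–N34–N7–N16–N33: 17+11+23+19+19 = 89
N12–N20–N34–N8–N16–N33: 17+11+8+16+19 = 71
Cheapest is N12–N20–N8–N16–N33 at 70.
So from N12 the first move is to N20.

N20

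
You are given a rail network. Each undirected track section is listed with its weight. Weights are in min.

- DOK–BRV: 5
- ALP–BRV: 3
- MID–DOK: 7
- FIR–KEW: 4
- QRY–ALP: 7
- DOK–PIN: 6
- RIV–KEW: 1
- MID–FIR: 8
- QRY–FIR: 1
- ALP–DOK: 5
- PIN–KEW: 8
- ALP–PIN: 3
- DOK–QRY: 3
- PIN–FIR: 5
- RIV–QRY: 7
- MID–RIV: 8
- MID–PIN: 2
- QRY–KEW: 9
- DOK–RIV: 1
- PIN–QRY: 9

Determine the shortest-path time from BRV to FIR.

9 min

Candidate routes:
BRV - DOK - QRY - FIR: 5+3+1 = 9
BRV - DOK - RIV - KEW - FIR: 5+1+1+4 = 11
BRV - ALP - PIN - FIR: 3+3+5 = 11
BRV - ALP - QRY - FIR: 3+7+1 = 11
Cheapest is BRV - DOK - QRY - FIR at 9 min.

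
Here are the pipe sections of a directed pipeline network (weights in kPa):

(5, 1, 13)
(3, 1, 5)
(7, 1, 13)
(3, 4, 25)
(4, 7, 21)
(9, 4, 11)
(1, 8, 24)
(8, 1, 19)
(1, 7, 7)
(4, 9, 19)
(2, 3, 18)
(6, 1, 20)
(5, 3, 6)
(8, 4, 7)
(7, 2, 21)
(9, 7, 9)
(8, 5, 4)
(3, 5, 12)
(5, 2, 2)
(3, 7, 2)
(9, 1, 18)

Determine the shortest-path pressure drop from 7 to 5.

Settle nodes by increasing distance from 7:
7: 0
1: 13  (via 7)
2: 21  (via 7)
8: 37  (via 1)
3: 39  (via 2)
5: 41  (via 8)
Shortest route: 7–1–8–5 = 41 kPa.

41 kPa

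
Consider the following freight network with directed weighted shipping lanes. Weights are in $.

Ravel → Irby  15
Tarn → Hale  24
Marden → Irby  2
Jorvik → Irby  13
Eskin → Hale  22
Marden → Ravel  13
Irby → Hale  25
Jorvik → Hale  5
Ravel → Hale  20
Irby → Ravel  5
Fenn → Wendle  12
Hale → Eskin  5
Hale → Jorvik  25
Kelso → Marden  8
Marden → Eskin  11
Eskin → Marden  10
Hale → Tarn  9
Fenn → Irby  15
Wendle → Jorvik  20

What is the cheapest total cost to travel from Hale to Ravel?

Settle nodes by increasing distance from Hale:
Hale: 0
Eskin: 5  (via Hale)
Tarn: 9  (via Hale)
Marden: 15  (via Eskin)
Irby: 17  (via Marden)
Ravel: 22  (via Irby)
Shortest route: Hale → Eskin → Marden → Irby → Ravel = $22.

$22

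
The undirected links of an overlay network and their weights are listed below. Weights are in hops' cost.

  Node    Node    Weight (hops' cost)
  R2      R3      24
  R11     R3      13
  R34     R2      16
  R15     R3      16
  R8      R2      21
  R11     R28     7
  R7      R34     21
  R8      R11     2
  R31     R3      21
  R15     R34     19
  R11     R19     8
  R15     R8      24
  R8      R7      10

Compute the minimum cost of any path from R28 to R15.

Enumerating some paths:
R28 - R11 - R8 - R7 - R34 - R15: 7+2+10+21+19 = 59
R28 - R11 - R8 - R2 - R34 - R15: 7+2+21+16+19 = 65
R28 - R11 - R8 - R15: 7+2+24 = 33
R28 - R11 - R3 - R15: 7+13+16 = 36
Cheapest is R28 - R11 - R8 - R15 at 33 hops' cost.

33 hops' cost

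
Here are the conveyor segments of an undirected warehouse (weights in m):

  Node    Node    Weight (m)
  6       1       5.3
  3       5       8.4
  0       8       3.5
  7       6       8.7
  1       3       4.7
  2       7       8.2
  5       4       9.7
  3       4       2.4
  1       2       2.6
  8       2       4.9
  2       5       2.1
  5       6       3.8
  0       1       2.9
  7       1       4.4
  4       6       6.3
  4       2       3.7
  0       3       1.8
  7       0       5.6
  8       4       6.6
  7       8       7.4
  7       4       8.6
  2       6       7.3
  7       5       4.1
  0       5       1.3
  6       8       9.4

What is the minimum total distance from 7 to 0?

Enumerating some paths:
7–1–0: 4.4+2.9 = 7.3
7–5–0: 4.1+1.3 = 5.4
7–0: 5.6 = 5.6
7–1–2–5–0: 4.4+2.6+2.1+1.3 = 10.4
Cheapest is 7–5–0 at 5.4 m.

5.4 m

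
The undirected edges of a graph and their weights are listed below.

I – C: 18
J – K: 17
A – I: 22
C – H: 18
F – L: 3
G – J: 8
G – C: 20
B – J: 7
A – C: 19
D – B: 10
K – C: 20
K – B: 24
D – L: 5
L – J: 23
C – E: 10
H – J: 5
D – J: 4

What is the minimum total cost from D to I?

45

Compare a few routes:
D - J - G - C - I: 4+8+20+18 = 50
D - J - H - C - I: 4+5+18+18 = 45
D - J - K - C - I: 4+17+20+18 = 59
D - B - J - H - C - I: 10+7+5+18+18 = 58
Cheapest is D - J - H - C - I at 45.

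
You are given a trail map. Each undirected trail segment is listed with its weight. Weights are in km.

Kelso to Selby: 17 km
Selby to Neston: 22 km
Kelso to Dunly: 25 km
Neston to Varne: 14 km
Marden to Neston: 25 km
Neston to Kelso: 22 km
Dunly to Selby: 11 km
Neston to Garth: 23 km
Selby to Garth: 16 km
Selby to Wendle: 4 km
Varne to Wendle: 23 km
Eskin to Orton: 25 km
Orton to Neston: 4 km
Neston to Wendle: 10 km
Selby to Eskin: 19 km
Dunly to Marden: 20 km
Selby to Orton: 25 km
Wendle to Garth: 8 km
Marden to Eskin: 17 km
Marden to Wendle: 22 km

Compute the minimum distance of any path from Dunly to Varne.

Running Dijkstra from Dunly:
Dunly: 0
Selby: 11  (via Dunly)
Wendle: 15  (via Selby)
Marden: 20  (via Dunly)
Garth: 23  (via Wendle)
Kelso: 25  (via Dunly)
Neston: 25  (via Wendle)
Orton: 29  (via Neston)
Eskin: 30  (via Selby)
Varne: 38  (via Wendle)
Shortest route: Dunly–Selby–Wendle–Varne = 38 km.

38 km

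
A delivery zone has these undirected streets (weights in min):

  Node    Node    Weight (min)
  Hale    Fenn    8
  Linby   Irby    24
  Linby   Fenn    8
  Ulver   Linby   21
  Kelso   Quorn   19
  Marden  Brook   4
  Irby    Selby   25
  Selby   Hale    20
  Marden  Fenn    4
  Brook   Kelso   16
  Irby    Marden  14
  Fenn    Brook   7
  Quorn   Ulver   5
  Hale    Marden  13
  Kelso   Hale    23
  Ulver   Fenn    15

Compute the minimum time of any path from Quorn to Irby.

38 min

Compare a few routes:
Quorn → Ulver → Fenn → Brook → Marden → Irby: 5+15+7+4+14 = 45
Quorn → Ulver → Fenn → Marden → Irby: 5+15+4+14 = 38
The minimum is 38 min via Quorn → Ulver → Fenn → Marden → Irby.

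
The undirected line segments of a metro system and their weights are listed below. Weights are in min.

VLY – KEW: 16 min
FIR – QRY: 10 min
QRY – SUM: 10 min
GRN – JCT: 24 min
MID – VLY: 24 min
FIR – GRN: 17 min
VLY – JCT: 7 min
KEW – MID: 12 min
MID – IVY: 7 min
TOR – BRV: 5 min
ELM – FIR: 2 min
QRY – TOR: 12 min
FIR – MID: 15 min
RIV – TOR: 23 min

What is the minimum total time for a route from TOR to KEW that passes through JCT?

86 min

Best TOR to JCT: TOR → QRY → FIR → GRN → JCT costing 63
Best JCT to KEW: JCT → VLY → KEW costing 23
Total via JCT: 63 + 23 = 86 min.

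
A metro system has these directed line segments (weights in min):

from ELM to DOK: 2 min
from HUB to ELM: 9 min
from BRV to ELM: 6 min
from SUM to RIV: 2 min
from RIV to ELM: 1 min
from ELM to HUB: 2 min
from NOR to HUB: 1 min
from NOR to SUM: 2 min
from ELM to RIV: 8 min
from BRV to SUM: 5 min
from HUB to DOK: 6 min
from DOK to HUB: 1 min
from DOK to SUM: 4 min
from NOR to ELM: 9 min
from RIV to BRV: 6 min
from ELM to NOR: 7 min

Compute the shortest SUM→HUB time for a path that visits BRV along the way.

Shortest SUM→BRV: SUM–RIV–BRV = 8
Shortest BRV→HUB: BRV–ELM–HUB = 8
Total via BRV: 8 + 8 = 16 min.

16 min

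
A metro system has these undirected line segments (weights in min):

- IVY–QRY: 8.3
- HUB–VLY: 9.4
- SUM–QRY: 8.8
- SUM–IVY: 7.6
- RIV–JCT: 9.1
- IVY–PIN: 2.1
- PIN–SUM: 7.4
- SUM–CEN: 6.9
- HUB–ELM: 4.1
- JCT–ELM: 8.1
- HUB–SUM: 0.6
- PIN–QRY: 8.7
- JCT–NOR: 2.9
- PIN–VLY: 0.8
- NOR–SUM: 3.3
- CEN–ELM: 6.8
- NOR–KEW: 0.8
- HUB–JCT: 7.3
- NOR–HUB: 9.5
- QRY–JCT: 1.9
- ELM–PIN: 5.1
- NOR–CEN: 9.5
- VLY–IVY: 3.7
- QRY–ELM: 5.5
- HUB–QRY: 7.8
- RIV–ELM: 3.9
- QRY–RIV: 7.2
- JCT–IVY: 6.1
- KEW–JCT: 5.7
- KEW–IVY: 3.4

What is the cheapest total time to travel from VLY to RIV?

Candidate routes:
VLY - IVY - PIN - ELM - RIV: 3.7+2.1+5.1+3.9 = 14.8
VLY - PIN - ELM - RIV: 0.8+5.1+3.9 = 9.8
The minimum is 9.8 min via VLY - PIN - ELM - RIV.

9.8 min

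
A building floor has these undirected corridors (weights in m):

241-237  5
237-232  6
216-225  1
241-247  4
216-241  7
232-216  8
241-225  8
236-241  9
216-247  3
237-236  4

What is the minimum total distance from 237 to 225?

13 m

Enumerating some paths:
237 → 236 → 241 → 247 → 216 → 225: 4+9+4+3+1 = 21
237 → 241 → 225: 5+8 = 13
237 → 236 → 241 → 225: 4+9+8 = 21
237 → 232 → 216 → 225: 6+8+1 = 15
Cheapest is 237 → 241 → 225 at 13 m.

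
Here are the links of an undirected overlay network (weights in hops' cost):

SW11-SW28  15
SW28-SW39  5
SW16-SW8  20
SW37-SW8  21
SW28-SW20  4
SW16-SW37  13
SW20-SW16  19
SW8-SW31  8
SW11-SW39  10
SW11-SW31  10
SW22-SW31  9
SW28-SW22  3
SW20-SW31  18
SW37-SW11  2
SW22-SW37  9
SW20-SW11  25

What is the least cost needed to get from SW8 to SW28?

20 hops' cost

Enumerating some paths:
SW8 → SW31 → SW22 → SW28: 8+9+3 = 20
SW8 → SW31 → SW11 → SW37 → SW22 → SW28: 8+10+2+9+3 = 32
SW8 → SW31 → SW20 → SW28: 8+18+4 = 30
Cheapest is SW8 → SW31 → SW22 → SW28 at 20 hops' cost.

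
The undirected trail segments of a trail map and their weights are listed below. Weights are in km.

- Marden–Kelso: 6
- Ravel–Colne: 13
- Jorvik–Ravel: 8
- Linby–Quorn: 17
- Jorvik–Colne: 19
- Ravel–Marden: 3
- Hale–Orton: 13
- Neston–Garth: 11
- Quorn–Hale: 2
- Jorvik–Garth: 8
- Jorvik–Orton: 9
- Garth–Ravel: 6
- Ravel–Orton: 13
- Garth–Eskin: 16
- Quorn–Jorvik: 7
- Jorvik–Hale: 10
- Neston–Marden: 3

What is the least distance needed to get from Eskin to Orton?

Candidate routes:
Eskin - Garth - Jorvik - Orton: 16+8+9 = 33
Eskin - Garth - Ravel - Orton: 16+6+13 = 35
Eskin - Garth - Jorvik - Ravel - Orton: 16+8+8+13 = 45
Eskin - Garth - Ravel - Jorvik - Orton: 16+6+8+9 = 39
The minimum is 33 km via Eskin - Garth - Jorvik - Orton.

33 km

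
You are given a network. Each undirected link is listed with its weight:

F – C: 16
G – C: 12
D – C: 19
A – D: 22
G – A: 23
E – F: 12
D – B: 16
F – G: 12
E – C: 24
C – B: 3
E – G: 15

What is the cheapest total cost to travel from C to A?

35

Enumerating some paths:
C → F → G → A: 16+12+23 = 51
C → D → A: 19+22 = 41
C → B → D → A: 3+16+22 = 41
C → G → A: 12+23 = 35
Cheapest is C → G → A at 35.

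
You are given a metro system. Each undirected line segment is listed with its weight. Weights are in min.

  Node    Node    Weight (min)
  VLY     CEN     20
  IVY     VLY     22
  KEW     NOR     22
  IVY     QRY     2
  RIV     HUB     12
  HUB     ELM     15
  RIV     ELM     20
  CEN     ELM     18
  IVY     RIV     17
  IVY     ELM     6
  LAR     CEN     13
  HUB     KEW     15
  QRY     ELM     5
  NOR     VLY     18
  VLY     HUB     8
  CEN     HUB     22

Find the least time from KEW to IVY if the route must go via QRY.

37 min

Best KEW to QRY: KEW–HUB–ELM–QRY costing 35
Shortest QRY→IVY: QRY–IVY = 2
Total via QRY: 35 + 2 = 37 min.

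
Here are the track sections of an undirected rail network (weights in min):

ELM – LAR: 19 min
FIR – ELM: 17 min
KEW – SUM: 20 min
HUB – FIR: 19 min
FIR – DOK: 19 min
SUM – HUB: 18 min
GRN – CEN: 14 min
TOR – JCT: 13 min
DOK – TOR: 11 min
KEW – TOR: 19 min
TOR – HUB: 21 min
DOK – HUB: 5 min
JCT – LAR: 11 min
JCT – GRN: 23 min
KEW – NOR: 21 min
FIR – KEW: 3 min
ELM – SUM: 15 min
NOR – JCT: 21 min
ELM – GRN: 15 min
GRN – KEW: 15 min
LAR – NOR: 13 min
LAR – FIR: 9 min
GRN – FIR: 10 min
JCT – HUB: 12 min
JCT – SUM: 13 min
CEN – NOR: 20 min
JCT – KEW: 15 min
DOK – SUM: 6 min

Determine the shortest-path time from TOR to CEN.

Enumerating some paths:
TOR → KEW → FIR → GRN → CEN: 19+3+10+14 = 46
TOR → JCT → GRN → CEN: 13+23+14 = 50
TOR → DOK → FIR → GRN → CEN: 11+19+10+14 = 54
TOR → KEW → GRN → CEN: 19+15+14 = 48
Cheapest is TOR → KEW → FIR → GRN → CEN at 46 min.

46 min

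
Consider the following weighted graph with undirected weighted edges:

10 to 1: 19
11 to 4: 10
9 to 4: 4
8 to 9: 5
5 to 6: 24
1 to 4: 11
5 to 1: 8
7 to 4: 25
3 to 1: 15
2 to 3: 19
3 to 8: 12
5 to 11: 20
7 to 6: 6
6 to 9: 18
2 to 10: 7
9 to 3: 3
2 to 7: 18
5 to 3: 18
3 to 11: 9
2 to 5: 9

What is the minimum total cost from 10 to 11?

Enumerating some paths:
10 → 2 → 5 → 11: 7+9+20 = 36
10 → 2 → 3 → 11: 7+19+9 = 35
10 → 2 → 5 → 3 → 11: 7+9+18+9 = 43
10 → 1 → 4 → 11: 19+11+10 = 40
The minimum is 35 via 10 → 2 → 3 → 11.

35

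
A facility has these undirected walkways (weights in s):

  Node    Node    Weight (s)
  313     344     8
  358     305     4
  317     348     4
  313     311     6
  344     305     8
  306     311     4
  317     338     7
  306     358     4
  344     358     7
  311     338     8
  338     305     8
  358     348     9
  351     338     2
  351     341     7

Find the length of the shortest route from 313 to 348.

23 s

Shortest distances from 313:
313: 0
311: 6  (via 313)
344: 8  (via 313)
306: 10  (via 311)
358: 14  (via 306)
338: 14  (via 311)
351: 16  (via 338)
305: 16  (via 344)
317: 21  (via 338)
348: 23  (via 358)
Shortest route: 313 → 311 → 306 → 358 → 348 = 23 s.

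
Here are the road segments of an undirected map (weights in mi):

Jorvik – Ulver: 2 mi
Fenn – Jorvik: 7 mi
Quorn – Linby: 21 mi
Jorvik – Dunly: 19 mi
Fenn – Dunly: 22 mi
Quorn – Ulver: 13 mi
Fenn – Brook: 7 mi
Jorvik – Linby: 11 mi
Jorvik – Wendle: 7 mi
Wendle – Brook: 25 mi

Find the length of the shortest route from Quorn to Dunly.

34 mi

Shortest distances from Quorn:
Quorn: 0
Ulver: 13  (via Quorn)
Jorvik: 15  (via Ulver)
Linby: 21  (via Quorn)
Fenn: 22  (via Jorvik)
Wendle: 22  (via Jorvik)
Brook: 29  (via Fenn)
Dunly: 34  (via Jorvik)
Shortest route: Quorn–Ulver–Jorvik–Dunly = 34 mi.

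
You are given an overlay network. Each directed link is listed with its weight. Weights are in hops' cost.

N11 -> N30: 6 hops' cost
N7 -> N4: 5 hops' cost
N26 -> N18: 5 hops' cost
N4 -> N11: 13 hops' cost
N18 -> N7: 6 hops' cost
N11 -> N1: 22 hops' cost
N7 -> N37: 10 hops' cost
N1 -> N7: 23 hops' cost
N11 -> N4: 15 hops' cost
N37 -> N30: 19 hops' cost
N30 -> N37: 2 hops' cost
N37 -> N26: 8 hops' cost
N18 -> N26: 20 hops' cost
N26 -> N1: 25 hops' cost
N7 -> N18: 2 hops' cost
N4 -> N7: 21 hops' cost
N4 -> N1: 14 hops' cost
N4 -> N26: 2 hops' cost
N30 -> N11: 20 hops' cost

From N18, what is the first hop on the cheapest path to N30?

N7

Enumerating some paths:
N18 → N7 → N4 → N11 → N30: 6+5+13+6 = 30
N18 → N7 → N37 → N30: 6+10+19 = 35
Cheapest is N18 → N7 → N4 → N11 → N30 at 30 hops' cost.
So from N18 the first move is to N7.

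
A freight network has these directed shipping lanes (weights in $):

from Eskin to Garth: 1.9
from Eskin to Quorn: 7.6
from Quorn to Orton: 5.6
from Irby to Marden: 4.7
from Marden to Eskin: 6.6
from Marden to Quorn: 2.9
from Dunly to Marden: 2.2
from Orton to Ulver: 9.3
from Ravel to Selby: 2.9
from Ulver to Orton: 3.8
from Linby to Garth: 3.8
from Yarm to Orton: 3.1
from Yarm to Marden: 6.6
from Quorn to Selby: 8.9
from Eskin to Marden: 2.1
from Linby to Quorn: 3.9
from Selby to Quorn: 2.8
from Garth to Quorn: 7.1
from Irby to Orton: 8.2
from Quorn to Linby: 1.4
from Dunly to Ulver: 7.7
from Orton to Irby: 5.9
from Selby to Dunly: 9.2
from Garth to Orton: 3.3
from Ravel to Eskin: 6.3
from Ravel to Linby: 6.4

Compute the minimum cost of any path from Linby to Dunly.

$22

Settle nodes by increasing distance from Linby:
Linby: 0
Garth: 3.8  (via Linby)
Quorn: 3.9  (via Linby)
Orton: 7.1  (via Garth)
Selby: 12.8  (via Quorn)
Irby: 13  (via Orton)
Ulver: 16.4  (via Orton)
Marden: 17.7  (via Irby)
Dunly: 22  (via Selby)
Shortest route: Linby–Quorn–Selby–Dunly = $22.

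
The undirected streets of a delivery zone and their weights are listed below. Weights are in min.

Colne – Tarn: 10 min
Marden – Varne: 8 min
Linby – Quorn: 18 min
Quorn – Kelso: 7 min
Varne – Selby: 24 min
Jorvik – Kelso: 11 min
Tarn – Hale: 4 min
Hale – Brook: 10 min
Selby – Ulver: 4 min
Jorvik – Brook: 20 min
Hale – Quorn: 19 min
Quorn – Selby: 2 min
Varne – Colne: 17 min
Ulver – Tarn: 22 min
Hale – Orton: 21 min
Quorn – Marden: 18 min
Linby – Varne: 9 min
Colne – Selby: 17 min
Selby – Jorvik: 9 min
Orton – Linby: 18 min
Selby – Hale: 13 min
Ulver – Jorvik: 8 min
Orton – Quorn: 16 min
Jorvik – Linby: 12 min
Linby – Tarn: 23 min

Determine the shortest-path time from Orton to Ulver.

Enumerating some paths:
Orton–Quorn–Selby–Jorvik–Ulver: 16+2+9+8 = 35
Orton–Quorn–Selby–Ulver: 16+2+4 = 22
Orton–Linby–Jorvik–Ulver: 18+12+8 = 38
Cheapest is Orton–Quorn–Selby–Ulver at 22 min.

22 min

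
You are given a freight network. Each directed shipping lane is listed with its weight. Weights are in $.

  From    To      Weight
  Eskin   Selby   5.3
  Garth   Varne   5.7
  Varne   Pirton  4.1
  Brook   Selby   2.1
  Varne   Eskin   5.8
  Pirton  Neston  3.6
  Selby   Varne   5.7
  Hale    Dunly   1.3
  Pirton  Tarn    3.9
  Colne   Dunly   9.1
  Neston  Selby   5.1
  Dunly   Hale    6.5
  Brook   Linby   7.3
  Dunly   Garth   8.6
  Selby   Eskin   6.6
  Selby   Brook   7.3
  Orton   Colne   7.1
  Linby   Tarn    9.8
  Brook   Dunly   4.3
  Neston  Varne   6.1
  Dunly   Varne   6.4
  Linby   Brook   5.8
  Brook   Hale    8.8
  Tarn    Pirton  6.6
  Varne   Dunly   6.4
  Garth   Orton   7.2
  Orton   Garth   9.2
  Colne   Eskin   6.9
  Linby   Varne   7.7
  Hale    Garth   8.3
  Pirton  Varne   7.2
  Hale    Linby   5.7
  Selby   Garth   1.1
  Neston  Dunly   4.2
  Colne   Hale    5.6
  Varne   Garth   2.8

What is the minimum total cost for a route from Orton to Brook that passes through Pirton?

Shortest Orton→Pirton: Orton–Garth–Varne–Pirton = 19
Best Pirton to Brook: Pirton–Neston–Selby–Brook costing 16
Total via Pirton: 19 + 16 = $35.

$35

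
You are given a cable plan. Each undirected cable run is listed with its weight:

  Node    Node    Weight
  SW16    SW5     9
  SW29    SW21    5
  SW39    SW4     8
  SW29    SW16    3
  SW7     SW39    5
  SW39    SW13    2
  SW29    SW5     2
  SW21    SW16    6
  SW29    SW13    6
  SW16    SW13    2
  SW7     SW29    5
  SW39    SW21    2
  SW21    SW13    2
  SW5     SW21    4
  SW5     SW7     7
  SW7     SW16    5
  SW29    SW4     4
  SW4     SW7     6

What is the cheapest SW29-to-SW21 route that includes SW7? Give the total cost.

Best SW29 to SW7: SW29 → SW7 costing 5
Shortest SW7→SW21: SW7 → SW39 → SW21 = 7
Total via SW7: 5 + 7 = 12.

12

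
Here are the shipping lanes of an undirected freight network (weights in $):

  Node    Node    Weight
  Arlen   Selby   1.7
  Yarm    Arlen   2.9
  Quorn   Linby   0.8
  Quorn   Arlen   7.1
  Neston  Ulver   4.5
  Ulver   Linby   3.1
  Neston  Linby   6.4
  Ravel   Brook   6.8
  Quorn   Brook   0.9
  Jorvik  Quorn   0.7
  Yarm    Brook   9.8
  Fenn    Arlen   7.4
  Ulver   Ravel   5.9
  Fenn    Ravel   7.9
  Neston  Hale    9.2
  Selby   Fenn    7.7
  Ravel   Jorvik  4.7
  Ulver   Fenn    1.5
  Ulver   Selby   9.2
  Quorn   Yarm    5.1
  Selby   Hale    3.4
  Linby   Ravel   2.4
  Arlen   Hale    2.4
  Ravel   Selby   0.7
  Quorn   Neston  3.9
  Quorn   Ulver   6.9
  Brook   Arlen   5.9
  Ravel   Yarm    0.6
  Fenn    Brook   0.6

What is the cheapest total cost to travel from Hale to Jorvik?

Shortest distances from Hale:
Hale: 0
Arlen: 2.4  (via Hale)
Selby: 3.4  (via Hale)
Ravel: 4.1  (via Selby)
Yarm: 4.7  (via Ravel)
Linby: 6.5  (via Ravel)
Quorn: 7.3  (via Linby)
Jorvik: 8  (via Quorn)
Shortest route: Hale–Selby–Ravel–Linby–Quorn–Jorvik = $8.

$8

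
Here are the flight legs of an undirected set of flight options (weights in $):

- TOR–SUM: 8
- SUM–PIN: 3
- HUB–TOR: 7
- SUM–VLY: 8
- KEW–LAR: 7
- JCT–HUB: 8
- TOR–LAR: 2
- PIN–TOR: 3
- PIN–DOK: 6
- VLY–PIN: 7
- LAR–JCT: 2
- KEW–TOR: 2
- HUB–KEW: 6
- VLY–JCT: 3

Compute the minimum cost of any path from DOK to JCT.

$13

Candidate routes:
DOK → PIN → VLY → JCT: 6+7+3 = 16
DOK → PIN → TOR → LAR → JCT: 6+3+2+2 = 13
The minimum is $13 via DOK → PIN → TOR → LAR → JCT.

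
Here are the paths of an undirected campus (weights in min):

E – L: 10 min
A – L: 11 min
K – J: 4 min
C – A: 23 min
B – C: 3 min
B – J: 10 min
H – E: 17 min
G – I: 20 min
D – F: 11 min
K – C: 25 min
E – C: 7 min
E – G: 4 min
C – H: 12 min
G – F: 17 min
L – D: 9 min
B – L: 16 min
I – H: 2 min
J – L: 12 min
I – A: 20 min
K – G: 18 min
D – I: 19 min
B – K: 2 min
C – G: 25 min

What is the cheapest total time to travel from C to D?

26 min

Shortest distances from C:
C: 0
B: 3  (via C)
K: 5  (via B)
E: 7  (via C)
J: 9  (via K)
G: 11  (via E)
H: 12  (via C)
I: 14  (via H)
L: 17  (via E)
A: 23  (via C)
D: 26  (via L)
Shortest route: C–E–L–D = 26 min.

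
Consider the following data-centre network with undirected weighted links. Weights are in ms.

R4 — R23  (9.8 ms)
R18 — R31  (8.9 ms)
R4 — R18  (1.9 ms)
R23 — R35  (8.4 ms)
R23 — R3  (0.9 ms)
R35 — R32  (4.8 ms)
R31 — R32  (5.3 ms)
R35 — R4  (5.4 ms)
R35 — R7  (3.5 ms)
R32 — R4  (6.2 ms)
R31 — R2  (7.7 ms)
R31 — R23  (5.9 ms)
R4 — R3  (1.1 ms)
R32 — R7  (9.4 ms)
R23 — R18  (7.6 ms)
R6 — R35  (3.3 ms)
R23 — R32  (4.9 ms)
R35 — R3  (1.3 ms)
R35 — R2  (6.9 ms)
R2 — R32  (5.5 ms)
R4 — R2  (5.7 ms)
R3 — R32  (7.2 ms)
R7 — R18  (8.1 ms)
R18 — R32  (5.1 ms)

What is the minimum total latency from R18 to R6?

7.6 ms

Enumerating some paths:
R18–R4–R35–R6: 1.9+5.4+3.3 = 10.6
R18–R4–R3–R35–R6: 1.9+1.1+1.3+3.3 = 7.6
The minimum is 7.6 ms via R18–R4–R3–R35–R6.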